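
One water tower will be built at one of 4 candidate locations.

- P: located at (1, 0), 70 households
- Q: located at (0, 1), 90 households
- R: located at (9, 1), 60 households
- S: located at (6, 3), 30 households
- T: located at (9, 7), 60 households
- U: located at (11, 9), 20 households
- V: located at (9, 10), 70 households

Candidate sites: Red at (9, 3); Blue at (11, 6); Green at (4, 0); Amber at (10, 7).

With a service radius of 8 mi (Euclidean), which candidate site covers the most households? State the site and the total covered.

Coverage radius r = 8 mi; a point is covered iff (Δx)²+(Δy)² ≤ 8² = 64.
  Red (9, 3): covers {R, S, T, U, V} → 240
  Blue (11, 6): covers {R, S, T, U, V} → 240
  Green (4, 0): covers {P, Q, R, S} → 250
  Amber (10, 7): covers {R, S, T, U, V} → 240
Maximum coverage at Green: 250 households.

Green, covering 250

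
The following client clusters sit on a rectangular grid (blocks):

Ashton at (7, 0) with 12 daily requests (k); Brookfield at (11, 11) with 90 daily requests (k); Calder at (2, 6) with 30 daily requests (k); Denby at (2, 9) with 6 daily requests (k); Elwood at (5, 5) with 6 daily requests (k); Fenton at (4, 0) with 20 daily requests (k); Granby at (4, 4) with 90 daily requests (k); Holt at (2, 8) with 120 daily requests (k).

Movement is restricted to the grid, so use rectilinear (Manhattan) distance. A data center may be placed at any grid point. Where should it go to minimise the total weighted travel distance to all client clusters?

Manhattan distance separates: Σwᵢ(|x−xᵢ|+|y−yᵢ|) = Σwᵢ|x−xᵢ| + Σwᵢ|y−yᵢ|, so x and y are optimised independently as 1-D weighted medians.
Total weight W = 374; half = 187.
x-coordinate, sorted with cumulative weight:
  x=2 (Calder, w=30) cum 30
  x=2 (Denby, w=6) cum 36
  x=2 (Holt, w=120) cum 156
  x=4 (Fenton, w=20) cum 176
  x=4 (Granby, w=90) cum 266  ← median
  x=5 (Elwood, w=6) cum 272
  x=7 (Ashton, w=12) cum 284
  x=11 (Brookfield, w=90) cum 374
⇒ x* = 4
y-coordinate, sorted with cumulative weight:
  y=0 (Ashton, w=12) cum 12
  y=0 (Fenton, w=20) cum 32
  y=4 (Granby, w=90) cum 122
  y=5 (Elwood, w=6) cum 128
  y=6 (Calder, w=30) cum 158
  y=8 (Holt, w=120) cum 278  ← median
  y=9 (Denby, w=6) cum 284
  y=11 (Brookfield, w=90) cum 374
⇒ y* = 8

(4, 8)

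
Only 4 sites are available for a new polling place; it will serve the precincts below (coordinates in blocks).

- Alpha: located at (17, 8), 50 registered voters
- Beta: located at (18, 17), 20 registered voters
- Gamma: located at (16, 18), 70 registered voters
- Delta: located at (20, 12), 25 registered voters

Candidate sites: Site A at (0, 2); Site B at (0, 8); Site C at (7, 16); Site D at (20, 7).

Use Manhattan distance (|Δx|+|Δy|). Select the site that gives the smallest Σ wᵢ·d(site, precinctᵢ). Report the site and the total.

Site D, total 1615 blocks

Total weighted distance at each candidate:
  Site A (0, 2): total = 4800
  Site B (0, 8): total = 3810
  Site C (7, 16): total = 2335
  Site D (20, 7): total = 1615
Minimum is at Site D with total 1615 blocks.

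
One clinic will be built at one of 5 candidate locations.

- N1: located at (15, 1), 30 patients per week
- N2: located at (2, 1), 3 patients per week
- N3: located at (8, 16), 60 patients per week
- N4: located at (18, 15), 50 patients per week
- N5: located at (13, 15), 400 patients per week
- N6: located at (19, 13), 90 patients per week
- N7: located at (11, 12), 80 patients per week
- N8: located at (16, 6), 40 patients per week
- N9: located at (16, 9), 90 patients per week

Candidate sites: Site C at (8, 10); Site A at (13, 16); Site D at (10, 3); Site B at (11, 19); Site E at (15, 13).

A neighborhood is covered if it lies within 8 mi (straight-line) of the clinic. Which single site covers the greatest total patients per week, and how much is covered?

Coverage radius r = 8 mi; a point is covered iff (Δx)²+(Δy)² ≤ 8² = 64.
  Site C (8, 10): covers {N3, N5, N7} → 540
  Site A (13, 16): covers {N3, N4, N5, N6, N7, N9} → 770
  Site D (10, 3): covers {N1, N8} → 70
  Site B (11, 19): covers {N3, N5, N7} → 540
  Site E (15, 13): covers {N3, N4, N5, N6, N7, N8, N9} → 810
Maximum coverage at Site E: 810 patients per week.

Site E, covering 810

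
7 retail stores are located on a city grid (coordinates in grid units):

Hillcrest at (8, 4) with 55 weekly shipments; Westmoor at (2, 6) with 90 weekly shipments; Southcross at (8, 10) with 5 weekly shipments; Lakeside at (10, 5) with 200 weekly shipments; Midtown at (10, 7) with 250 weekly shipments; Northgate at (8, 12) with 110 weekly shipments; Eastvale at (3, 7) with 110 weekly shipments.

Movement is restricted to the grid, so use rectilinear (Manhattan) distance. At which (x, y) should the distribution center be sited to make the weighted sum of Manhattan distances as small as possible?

(10, 7)

Manhattan distance separates: Σwᵢ(|x−xᵢ|+|y−yᵢ|) = Σwᵢ|x−xᵢ| + Σwᵢ|y−yᵢ|, so x and y are optimised independently as 1-D weighted medians.
Total weight W = 820; half = 410.
x-coordinate, sorted with cumulative weight:
  x=2 (Westmoor, w=90) cum 90
  x=3 (Eastvale, w=110) cum 200
  x=8 (Hillcrest, w=55) cum 255
  x=8 (Southcross, w=5) cum 260
  x=8 (Northgate, w=110) cum 370
  x=10 (Lakeside, w=200) cum 570  ← median
  x=10 (Midtown, w=250) cum 820
⇒ x* = 10
y-coordinate, sorted with cumulative weight:
  y=4 (Hillcrest, w=55) cum 55
  y=5 (Lakeside, w=200) cum 255
  y=6 (Westmoor, w=90) cum 345
  y=7 (Midtown, w=250) cum 595  ← median
  y=7 (Eastvale, w=110) cum 705
  y=10 (Southcross, w=5) cum 710
  y=12 (Northgate, w=110) cum 820
⇒ y* = 7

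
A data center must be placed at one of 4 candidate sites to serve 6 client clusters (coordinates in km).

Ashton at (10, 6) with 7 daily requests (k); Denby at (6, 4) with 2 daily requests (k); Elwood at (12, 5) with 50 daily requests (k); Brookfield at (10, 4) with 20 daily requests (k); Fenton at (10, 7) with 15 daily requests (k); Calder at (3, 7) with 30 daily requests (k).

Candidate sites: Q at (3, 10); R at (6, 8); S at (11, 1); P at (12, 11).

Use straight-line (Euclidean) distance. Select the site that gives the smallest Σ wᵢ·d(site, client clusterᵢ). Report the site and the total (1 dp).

Total weighted distance at each candidate:
  Q (3, 10): total = 973.3
  R (6, 8): total = 644.6
  S (11, 1): total = 708.0
  P (12, 11): total = 864.3
Minimum is at R with total 644.6 km.

R, total 644.6 km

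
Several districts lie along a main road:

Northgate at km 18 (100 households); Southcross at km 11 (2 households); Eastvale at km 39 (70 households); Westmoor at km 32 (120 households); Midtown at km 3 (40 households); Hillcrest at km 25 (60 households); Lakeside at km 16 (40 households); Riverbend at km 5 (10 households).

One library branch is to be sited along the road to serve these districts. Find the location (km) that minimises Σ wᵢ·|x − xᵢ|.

x = 25

For a sum of weighted absolute distances on a line, the optimum is the weighted median (not the mean). Total weight W = 442; half-weight = 221.
Sort by position and accumulate weight:
  km 3 (Midtown, w=40) → cum 40
  km 5 (Riverbend, w=10) → cum 50
  km 11 (Southcross, w=2) → cum 52
  km 16 (Lakeside, w=40) → cum 92
  km 18 (Northgate, w=100) → cum 192
  km 25 (Hillcrest, w=60) → cum 252  ≥ 221 → median here
  km 32 (Westmoor, w=120) → cum 372
  km 39 (Eastvale, w=70) → cum 442
Optimal location: km 25.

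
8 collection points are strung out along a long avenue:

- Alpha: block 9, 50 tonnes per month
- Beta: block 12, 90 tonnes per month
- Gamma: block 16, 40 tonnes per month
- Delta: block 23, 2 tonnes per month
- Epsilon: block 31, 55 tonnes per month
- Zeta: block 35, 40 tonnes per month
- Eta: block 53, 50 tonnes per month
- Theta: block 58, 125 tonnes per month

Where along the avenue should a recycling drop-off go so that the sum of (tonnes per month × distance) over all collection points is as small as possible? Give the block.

For a sum of weighted absolute distances on a line, the optimum is the weighted median (not the mean). Total weight W = 452; half-weight = 226.
Sort by position and accumulate weight:
  block 9 (Alpha, w=50) → cum 50
  block 12 (Beta, w=90) → cum 140
  block 16 (Gamma, w=40) → cum 180
  block 23 (Delta, w=2) → cum 182
  block 31 (Epsilon, w=55) → cum 237  ≥ 226 → median here
  block 35 (Zeta, w=40) → cum 277
  block 53 (Eta, w=50) → cum 327
  block 58 (Theta, w=125) → cum 452
Optimal location: block 31.

x = 31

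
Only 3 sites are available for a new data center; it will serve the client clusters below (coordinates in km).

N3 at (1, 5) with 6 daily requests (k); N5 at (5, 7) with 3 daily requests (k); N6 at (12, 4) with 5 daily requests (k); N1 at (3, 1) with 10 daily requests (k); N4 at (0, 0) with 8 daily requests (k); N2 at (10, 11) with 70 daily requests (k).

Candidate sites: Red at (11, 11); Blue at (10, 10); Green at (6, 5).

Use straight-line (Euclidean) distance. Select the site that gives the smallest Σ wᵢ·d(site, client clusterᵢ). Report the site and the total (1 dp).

Blue, total 408.0 km

Total weighted distance at each candidate:
  Red (11, 11): total = 449.5
  Blue (10, 10): total = 408.0
  Green (6, 5): total = 684.4
Minimum is at Blue with total 408.0 km.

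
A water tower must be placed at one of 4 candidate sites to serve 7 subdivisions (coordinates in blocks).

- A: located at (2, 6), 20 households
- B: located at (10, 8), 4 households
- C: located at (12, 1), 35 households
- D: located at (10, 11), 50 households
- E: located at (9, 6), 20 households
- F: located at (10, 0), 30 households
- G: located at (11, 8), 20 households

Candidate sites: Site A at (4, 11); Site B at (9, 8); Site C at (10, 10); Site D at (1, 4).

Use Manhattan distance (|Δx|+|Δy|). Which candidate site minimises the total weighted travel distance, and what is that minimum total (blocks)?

Total weighted distance at each candidate:
  Site A (4, 11): total = 2016
  Site B (9, 8): total = 1084
  Site C (10, 10): total = 1143
  Site D (1, 4): total = 2272
Minimum is at Site B with total 1084 blocks.

Site B, total 1084 blocks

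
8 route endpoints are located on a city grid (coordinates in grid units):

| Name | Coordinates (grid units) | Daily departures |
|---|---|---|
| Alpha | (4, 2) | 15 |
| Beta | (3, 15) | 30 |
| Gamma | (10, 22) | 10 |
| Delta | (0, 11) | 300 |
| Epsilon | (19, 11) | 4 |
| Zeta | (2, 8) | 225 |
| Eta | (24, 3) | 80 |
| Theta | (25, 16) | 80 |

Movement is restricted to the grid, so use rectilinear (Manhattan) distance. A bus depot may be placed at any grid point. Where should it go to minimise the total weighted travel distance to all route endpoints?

Manhattan distance separates: Σwᵢ(|x−xᵢ|+|y−yᵢ|) = Σwᵢ|x−xᵢ| + Σwᵢ|y−yᵢ|, so x and y are optimised independently as 1-D weighted medians.
Total weight W = 744; half = 372.
x-coordinate, sorted with cumulative weight:
  x=0 (Delta, w=300) cum 300
  x=2 (Zeta, w=225) cum 525  ← median
  x=3 (Beta, w=30) cum 555
  x=4 (Alpha, w=15) cum 570
  x=10 (Gamma, w=10) cum 580
  x=19 (Epsilon, w=4) cum 584
  x=24 (Eta, w=80) cum 664
  x=25 (Theta, w=80) cum 744
⇒ x* = 2
y-coordinate, sorted with cumulative weight:
  y=2 (Alpha, w=15) cum 15
  y=3 (Eta, w=80) cum 95
  y=8 (Zeta, w=225) cum 320
  y=11 (Delta, w=300) cum 620  ← median
  y=11 (Epsilon, w=4) cum 624
  y=15 (Beta, w=30) cum 654
  y=16 (Theta, w=80) cum 734
  y=22 (Gamma, w=10) cum 744
⇒ y* = 11

(2, 11)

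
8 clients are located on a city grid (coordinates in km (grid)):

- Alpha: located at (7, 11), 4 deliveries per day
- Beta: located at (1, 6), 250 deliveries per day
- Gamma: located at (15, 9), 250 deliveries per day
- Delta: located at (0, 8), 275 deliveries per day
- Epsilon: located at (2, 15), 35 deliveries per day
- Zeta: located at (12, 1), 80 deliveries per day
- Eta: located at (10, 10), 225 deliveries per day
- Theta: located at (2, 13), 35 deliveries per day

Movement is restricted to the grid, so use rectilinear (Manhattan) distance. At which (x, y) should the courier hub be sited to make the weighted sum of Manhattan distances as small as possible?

Manhattan distance separates: Σwᵢ(|x−xᵢ|+|y−yᵢ|) = Σwᵢ|x−xᵢ| + Σwᵢ|y−yᵢ|, so x and y are optimised independently as 1-D weighted medians.
Total weight W = 1154; half = 577.
x-coordinate, sorted with cumulative weight:
  x=0 (Delta, w=275) cum 275
  x=1 (Beta, w=250) cum 525
  x=2 (Epsilon, w=35) cum 560
  x=2 (Theta, w=35) cum 595  ← median
  x=7 (Alpha, w=4) cum 599
  x=10 (Eta, w=225) cum 824
  x=12 (Zeta, w=80) cum 904
  x=15 (Gamma, w=250) cum 1154
⇒ x* = 2
y-coordinate, sorted with cumulative weight:
  y=1 (Zeta, w=80) cum 80
  y=6 (Beta, w=250) cum 330
  y=8 (Delta, w=275) cum 605  ← median
  y=9 (Gamma, w=250) cum 855
  y=10 (Eta, w=225) cum 1080
  y=11 (Alpha, w=4) cum 1084
  y=13 (Theta, w=35) cum 1119
  y=15 (Epsilon, w=35) cum 1154
⇒ y* = 8

(2, 8)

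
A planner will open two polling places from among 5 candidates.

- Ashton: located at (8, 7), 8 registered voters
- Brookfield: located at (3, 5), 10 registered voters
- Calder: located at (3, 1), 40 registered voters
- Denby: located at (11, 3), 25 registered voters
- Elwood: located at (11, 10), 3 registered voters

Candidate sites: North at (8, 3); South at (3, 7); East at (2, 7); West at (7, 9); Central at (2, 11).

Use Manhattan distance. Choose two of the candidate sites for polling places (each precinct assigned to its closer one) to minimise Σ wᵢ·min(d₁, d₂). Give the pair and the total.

Evaluate every pair (each demand assigned to the nearer of the two):
  {North, South}: total = 397
  {North, East}: total = 447
  {North, West}: total = 464
  {North, Central}: total = 487
  {South, West}: total = 549
  {East, West}: total = 599
  {South, Central}: total = 630
  {South, East}: total = 633
  {East, Central}: total = 713
  {West, Central}: total = 799
Best pair: {North, South} with total 397.

{North, South}, total 397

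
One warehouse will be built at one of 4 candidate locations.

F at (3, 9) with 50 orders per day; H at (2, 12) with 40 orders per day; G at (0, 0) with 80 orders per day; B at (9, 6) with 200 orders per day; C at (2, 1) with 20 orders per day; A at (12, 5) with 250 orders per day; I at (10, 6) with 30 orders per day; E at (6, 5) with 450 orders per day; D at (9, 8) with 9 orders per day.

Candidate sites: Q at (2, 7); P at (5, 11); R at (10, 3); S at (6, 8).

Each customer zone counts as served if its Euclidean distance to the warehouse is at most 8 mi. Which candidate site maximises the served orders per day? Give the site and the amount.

Coverage radius r = 8 mi; a point is covered iff (Δx)²+(Δy)² ≤ 8² = 64.
  Q (2, 7): covers {F, H, G, B, C, E, D} → 849
  P (5, 11): covers {F, H, B, I, E, D} → 779
  R (10, 3): covers {B, A, I, E, D} → 939
  S (6, 8): covers {F, H, B, A, I, E, D} → 1029
Maximum coverage at S: 1029 orders per day.

S, covering 1029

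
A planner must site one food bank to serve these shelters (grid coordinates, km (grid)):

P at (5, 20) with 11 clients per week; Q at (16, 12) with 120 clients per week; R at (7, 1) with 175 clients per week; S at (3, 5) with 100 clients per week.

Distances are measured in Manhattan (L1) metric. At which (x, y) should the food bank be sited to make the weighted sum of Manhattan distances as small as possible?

(7, 5)

Manhattan distance separates: Σwᵢ(|x−xᵢ|+|y−yᵢ|) = Σwᵢ|x−xᵢ| + Σwᵢ|y−yᵢ|, so x and y are optimised independently as 1-D weighted medians.
Total weight W = 406; half = 203.
x-coordinate, sorted with cumulative weight:
  x=3 (S, w=100) cum 100
  x=5 (P, w=11) cum 111
  x=7 (R, w=175) cum 286  ← median
  x=16 (Q, w=120) cum 406
⇒ x* = 7
y-coordinate, sorted with cumulative weight:
  y=1 (R, w=175) cum 175
  y=5 (S, w=100) cum 275  ← median
  y=12 (Q, w=120) cum 395
  y=20 (P, w=11) cum 406
⇒ y* = 5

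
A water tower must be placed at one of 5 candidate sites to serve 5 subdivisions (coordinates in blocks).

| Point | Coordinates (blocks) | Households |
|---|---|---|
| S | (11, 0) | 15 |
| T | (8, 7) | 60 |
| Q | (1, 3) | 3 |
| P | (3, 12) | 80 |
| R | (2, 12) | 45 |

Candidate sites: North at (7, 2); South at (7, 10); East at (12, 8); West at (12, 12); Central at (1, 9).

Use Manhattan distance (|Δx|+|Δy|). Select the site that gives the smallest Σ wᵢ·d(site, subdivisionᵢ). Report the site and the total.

Total weighted distance at each candidate:
  North (7, 2): total = 2266
  South (7, 10): total = 1284
  East (12, 8): total = 2153
  West (12, 12): total = 1965
  Central (1, 9): total = 1423
Minimum is at South with total 1284 blocks.

South, total 1284 blocks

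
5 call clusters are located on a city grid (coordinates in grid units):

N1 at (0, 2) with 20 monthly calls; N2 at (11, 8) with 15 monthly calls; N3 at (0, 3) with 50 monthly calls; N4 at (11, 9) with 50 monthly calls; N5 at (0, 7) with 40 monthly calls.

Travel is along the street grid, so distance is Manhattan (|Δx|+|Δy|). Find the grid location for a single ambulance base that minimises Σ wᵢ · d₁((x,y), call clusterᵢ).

(0, 7)

Manhattan distance separates: Σwᵢ(|x−xᵢ|+|y−yᵢ|) = Σwᵢ|x−xᵢ| + Σwᵢ|y−yᵢ|, so x and y are optimised independently as 1-D weighted medians.
Total weight W = 175; half = 87.5.
x-coordinate, sorted with cumulative weight:
  x=0 (N1, w=20) cum 20
  x=0 (N3, w=50) cum 70
  x=0 (N5, w=40) cum 110  ← median
  x=11 (N2, w=15) cum 125
  x=11 (N4, w=50) cum 175
⇒ x* = 0
y-coordinate, sorted with cumulative weight:
  y=2 (N1, w=20) cum 20
  y=3 (N3, w=50) cum 70
  y=7 (N5, w=40) cum 110  ← median
  y=8 (N2, w=15) cum 125
  y=9 (N4, w=50) cum 175
⇒ y* = 7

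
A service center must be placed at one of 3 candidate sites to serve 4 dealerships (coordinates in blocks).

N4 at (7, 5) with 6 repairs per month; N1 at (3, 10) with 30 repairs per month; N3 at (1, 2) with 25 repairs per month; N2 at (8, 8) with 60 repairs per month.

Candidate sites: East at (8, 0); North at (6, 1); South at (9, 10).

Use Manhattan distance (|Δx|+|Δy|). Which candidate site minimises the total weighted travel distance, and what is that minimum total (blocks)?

South, total 802 blocks

Total weighted distance at each candidate:
  East (8, 0): total = 1191
  North (6, 1): total = 1080
  South (9, 10): total = 802
Minimum is at South with total 802 blocks.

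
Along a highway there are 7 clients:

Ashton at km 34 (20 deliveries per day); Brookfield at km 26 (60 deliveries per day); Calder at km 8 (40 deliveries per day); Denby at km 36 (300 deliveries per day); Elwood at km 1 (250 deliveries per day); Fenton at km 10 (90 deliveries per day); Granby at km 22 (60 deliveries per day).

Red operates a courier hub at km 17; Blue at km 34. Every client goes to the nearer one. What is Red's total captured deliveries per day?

440

The indifferent point is the midpoint (17+34)/2 = 25.5; clients left of it (closer to Red at 17) go to Red, those right go to Blue.
  Elwood at 1 (w=250) → Red
  Calder at 8 (w=40) → Red
  Fenton at 10 (w=90) → Red
  Granby at 22 (w=60) → Red
  Brookfield at 26 (w=60) → Blue
  Ashton at 34 (w=20) → Blue
  Denby at 36 (w=300) → Blue
Red captures 440; Blue captures 380.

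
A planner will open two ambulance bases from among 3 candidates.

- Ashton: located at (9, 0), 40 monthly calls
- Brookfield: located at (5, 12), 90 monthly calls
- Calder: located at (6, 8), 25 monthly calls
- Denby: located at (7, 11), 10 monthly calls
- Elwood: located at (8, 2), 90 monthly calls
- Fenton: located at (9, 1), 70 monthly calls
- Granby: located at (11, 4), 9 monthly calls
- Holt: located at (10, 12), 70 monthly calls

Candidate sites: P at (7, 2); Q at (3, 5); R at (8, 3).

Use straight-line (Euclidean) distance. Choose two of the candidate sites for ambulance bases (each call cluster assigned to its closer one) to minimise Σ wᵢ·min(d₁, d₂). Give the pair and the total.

Evaluate every pair (each demand assigned to the nearer of the two):
  {Q, R}: total = 1880.2
  {P, Q}: total = 1926.3
  {P, R}: total = 2102.6
Best pair: {Q, R} with total 1880.2.

{Q, R}, total 1880.2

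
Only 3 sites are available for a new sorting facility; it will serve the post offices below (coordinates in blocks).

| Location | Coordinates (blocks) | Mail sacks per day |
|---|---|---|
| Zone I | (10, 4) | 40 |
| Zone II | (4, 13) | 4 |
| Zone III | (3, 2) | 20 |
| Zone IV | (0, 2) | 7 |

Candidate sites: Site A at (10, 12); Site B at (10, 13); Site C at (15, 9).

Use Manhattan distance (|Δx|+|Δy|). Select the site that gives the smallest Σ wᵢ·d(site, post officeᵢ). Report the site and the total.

Site A, total 828 blocks

Total weighted distance at each candidate:
  Site A (10, 12): total = 828
  Site B (10, 13): total = 891
  Site C (15, 9): total = 994
Minimum is at Site A with total 828 blocks.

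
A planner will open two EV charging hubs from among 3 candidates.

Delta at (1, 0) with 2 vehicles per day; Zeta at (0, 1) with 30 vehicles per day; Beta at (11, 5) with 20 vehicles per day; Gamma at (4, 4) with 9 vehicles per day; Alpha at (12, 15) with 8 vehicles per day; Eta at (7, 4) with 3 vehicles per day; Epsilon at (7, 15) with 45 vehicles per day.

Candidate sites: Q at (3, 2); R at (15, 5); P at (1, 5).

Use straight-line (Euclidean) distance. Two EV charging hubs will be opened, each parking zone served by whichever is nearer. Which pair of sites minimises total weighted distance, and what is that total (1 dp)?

{R, P}, total 868.7

Evaluate every pair (each demand assigned to the nearer of the two):
  {R, P}: total = 868.7
  {Q, R}: total = 873.9
  {Q, P}: total = 948.7
Best pair: {R, P} with total 868.7.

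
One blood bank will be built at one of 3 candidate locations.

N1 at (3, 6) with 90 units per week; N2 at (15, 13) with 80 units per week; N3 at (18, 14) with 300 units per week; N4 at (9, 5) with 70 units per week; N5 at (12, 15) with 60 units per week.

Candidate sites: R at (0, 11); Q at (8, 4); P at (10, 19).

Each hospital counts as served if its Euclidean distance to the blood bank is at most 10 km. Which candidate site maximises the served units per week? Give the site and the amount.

P, covering 440

Coverage radius r = 10 km; a point is covered iff (Δx)²+(Δy)² ≤ 10² = 100.
  R (0, 11): covers {N1} → 90
  Q (8, 4): covers {N1, N4} → 160
  P (10, 19): covers {N2, N3, N5} → 440
Maximum coverage at P: 440 units per week.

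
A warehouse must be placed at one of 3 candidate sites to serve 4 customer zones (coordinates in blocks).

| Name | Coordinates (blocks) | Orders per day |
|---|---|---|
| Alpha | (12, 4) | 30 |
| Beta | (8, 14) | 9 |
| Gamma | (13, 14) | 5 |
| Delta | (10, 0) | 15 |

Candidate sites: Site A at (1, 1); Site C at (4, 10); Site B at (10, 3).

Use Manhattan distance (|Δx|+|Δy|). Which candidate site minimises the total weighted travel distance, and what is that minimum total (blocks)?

Total weighted distance at each candidate:
  Site A (1, 1): total = 875
  Site C (4, 10): total = 797
  Site B (10, 3): total = 322
Minimum is at Site B with total 322 blocks.

Site B, total 322 blocks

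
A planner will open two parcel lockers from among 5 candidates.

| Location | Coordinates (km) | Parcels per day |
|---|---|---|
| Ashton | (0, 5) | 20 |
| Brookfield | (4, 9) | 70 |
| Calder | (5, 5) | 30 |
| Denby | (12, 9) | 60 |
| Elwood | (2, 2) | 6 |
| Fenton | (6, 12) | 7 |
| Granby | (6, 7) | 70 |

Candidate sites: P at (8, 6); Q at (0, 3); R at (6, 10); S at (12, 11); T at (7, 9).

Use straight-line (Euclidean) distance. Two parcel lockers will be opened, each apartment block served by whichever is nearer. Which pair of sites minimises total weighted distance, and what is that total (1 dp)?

Evaluate every pair (each demand assigned to the nearer of the two):
  {S, T}: total = 855.7
  {R, S}: total = 863.4
  {Q, T}: total = 876.2
  {P, R}: total = 921.4
  {Q, R}: total = 951.9
  {P, S}: total = 968.5
  {R, T}: total = 969.0
  {P, T}: total = 988.0
  {P, Q}: total = 999.1
  {Q, S}: total = 1387.1
Best pair: {S, T} with total 855.7.

{S, T}, total 855.7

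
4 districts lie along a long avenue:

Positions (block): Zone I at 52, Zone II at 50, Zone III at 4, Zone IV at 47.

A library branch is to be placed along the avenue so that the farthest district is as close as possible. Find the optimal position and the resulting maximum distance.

The 1-center on a line is the midpoint of the two extreme points: leftmost at 4, rightmost at 52.
Optimal location = (4 + 52)/2 = 28; maximum distance = (52 − 4)/2 = 24.

location 28, max distance 24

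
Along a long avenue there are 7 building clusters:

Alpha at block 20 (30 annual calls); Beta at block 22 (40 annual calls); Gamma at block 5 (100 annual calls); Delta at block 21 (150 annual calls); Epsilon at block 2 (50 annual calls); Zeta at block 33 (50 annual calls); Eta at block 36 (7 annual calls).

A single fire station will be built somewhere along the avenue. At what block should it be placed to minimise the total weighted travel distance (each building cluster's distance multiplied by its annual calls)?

x = 21

For a sum of weighted absolute distances on a line, the optimum is the weighted median (not the mean). Total weight W = 427; half-weight = 213.5.
Sort by position and accumulate weight:
  block 2 (Epsilon, w=50) → cum 50
  block 5 (Gamma, w=100) → cum 150
  block 20 (Alpha, w=30) → cum 180
  block 21 (Delta, w=150) → cum 330  ≥ 213.5 → median here
  block 22 (Beta, w=40) → cum 370
  block 33 (Zeta, w=50) → cum 420
  block 36 (Eta, w=7) → cum 427
Optimal location: block 21.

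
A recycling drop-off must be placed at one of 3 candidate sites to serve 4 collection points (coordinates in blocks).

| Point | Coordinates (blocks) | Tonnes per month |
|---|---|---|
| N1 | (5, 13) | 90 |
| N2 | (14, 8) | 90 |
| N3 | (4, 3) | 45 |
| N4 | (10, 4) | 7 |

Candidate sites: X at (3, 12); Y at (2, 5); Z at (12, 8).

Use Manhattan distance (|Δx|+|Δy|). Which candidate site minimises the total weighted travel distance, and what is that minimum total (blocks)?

Total weighted distance at each candidate:
  X (3, 12): total = 2175
  Y (2, 5): total = 2583
  Z (12, 8): total = 1887
Minimum is at Z with total 1887 blocks.

Z, total 1887 blocks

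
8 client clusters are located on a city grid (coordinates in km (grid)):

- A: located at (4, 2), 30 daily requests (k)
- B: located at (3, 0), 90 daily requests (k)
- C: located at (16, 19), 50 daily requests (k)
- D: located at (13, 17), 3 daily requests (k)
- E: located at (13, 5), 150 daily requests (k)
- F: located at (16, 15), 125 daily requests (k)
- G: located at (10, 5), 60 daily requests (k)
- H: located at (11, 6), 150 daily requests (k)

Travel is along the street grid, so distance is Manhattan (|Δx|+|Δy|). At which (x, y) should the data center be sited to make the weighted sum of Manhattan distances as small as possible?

Manhattan distance separates: Σwᵢ(|x−xᵢ|+|y−yᵢ|) = Σwᵢ|x−xᵢ| + Σwᵢ|y−yᵢ|, so x and y are optimised independently as 1-D weighted medians.
Total weight W = 658; half = 329.
x-coordinate, sorted with cumulative weight:
  x=3 (B, w=90) cum 90
  x=4 (A, w=30) cum 120
  x=10 (G, w=60) cum 180
  x=11 (H, w=150) cum 330  ← median
  x=13 (D, w=3) cum 333
  x=13 (E, w=150) cum 483
  x=16 (C, w=50) cum 533
  x=16 (F, w=125) cum 658
⇒ x* = 11
y-coordinate, sorted with cumulative weight:
  y=0 (B, w=90) cum 90
  y=2 (A, w=30) cum 120
  y=5 (E, w=150) cum 270
  y=5 (G, w=60) cum 330  ← median
  y=6 (H, w=150) cum 480
  y=15 (F, w=125) cum 605
  y=17 (D, w=3) cum 608
  y=19 (C, w=50) cum 658
⇒ y* = 5

(11, 5)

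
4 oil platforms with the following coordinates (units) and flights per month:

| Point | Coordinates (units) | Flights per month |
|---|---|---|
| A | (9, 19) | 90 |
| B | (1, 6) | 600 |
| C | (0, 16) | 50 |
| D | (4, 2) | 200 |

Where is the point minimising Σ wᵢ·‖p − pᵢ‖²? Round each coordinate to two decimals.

The minimiser of Σwᵢ‖p−pᵢ‖² is the weighted centroid p* = (Σwᵢpᵢ)/(Σwᵢ).
Σwᵢ = 940.
Σwᵢxᵢ = 90·9 + 600·1 + 50·0 + 200·4 = 2210.
Σwᵢyᵢ = 90·19 + 600·6 + 50·16 + 200·2 = 6510.
x* = 2210/940 = 2.35, y* = 6510/940 = 6.93.

(2.35, 6.93)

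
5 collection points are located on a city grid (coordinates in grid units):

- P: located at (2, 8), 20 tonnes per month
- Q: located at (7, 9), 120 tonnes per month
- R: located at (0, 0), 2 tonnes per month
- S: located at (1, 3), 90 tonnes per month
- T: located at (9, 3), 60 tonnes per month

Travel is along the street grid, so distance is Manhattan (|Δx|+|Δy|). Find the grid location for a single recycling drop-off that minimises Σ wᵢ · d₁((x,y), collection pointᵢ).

(7, 3)

Manhattan distance separates: Σwᵢ(|x−xᵢ|+|y−yᵢ|) = Σwᵢ|x−xᵢ| + Σwᵢ|y−yᵢ|, so x and y are optimised independently as 1-D weighted medians.
Total weight W = 292; half = 146.
x-coordinate, sorted with cumulative weight:
  x=0 (R, w=2) cum 2
  x=1 (S, w=90) cum 92
  x=2 (P, w=20) cum 112
  x=7 (Q, w=120) cum 232  ← median
  x=9 (T, w=60) cum 292
⇒ x* = 7
y-coordinate, sorted with cumulative weight:
  y=0 (R, w=2) cum 2
  y=3 (S, w=90) cum 92
  y=3 (T, w=60) cum 152  ← median
  y=8 (P, w=20) cum 172
  y=9 (Q, w=120) cum 292
⇒ y* = 3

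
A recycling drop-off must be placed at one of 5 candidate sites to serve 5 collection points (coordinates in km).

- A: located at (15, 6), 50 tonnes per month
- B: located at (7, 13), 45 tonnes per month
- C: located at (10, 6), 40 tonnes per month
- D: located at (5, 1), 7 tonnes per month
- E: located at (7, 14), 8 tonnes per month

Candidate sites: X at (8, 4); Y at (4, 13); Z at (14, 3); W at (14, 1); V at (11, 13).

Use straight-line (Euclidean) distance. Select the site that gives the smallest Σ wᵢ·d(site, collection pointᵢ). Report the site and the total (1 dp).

Total weighted distance at each candidate:
  X (8, 4): total = 994.7
  Y (4, 13): total = 1265.3
  Z (14, 3): total = 1076.3
  W (14, 1): total = 1317.4
  V (11, 13): total = 992.9
Minimum is at V with total 992.9 km.

V, total 992.9 km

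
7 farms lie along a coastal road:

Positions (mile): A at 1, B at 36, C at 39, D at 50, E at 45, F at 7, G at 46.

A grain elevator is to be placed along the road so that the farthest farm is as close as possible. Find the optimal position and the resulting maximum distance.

location 25.5, max distance 24.5

The 1-center on a line is the midpoint of the two extreme points: leftmost at 1, rightmost at 50.
Optimal location = (1 + 50)/2 = 25.5; maximum distance = (50 − 1)/2 = 24.5.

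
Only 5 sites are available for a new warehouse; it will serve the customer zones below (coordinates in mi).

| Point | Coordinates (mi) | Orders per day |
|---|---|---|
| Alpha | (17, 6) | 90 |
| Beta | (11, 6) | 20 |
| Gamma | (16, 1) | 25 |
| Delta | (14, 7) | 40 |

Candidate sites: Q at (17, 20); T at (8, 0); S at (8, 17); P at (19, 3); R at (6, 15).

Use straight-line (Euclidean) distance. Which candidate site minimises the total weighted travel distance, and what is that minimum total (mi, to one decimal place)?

P, total 841.6 mi

Total weighted distance at each candidate:
  Q (17, 20): total = 2574.0
  T (8, 0): total = 1678.0
  S (8, 17): total = 2420.9
  P (19, 3): total = 841.6
  R (6, 15): total = 2367.7
Minimum is at P with total 841.6 mi.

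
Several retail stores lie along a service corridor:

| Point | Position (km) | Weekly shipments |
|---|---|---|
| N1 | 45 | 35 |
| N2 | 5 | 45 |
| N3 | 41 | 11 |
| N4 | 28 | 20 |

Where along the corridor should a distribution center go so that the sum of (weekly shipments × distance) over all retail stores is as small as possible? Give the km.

x = 28

For a sum of weighted absolute distances on a line, the optimum is the weighted median (not the mean). Total weight W = 111; half-weight = 55.5.
Sort by position and accumulate weight:
  km 5 (N2, w=45) → cum 45
  km 28 (N4, w=20) → cum 65  ≥ 55.5 → median here
  km 41 (N3, w=11) → cum 76
  km 45 (N1, w=35) → cum 111
Optimal location: km 28.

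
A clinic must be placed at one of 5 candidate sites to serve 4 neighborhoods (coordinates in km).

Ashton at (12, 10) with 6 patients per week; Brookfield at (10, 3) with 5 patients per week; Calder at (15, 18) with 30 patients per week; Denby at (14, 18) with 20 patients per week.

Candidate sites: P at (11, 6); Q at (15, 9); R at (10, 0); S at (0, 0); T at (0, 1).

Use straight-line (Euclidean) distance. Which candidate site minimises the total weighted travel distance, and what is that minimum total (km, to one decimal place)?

Total weighted distance at each candidate:
  P (11, 6): total = 667.4
  Q (15, 9): total = 509.1
  R (10, 0): total = 1005.4
  S (0, 0): total = 1304.9
  T (0, 1): total = 1261.6
Minimum is at Q with total 509.1 km.

Q, total 509.1 km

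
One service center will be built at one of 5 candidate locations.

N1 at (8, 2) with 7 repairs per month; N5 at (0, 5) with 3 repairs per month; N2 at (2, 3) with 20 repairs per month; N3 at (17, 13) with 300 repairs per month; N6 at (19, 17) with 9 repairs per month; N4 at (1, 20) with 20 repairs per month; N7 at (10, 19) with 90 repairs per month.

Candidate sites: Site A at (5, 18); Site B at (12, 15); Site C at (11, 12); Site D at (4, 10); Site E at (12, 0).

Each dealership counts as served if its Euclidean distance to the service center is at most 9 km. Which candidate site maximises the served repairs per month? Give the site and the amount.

Site B, covering 399

Coverage radius r = 9 km; a point is covered iff (Δx)²+(Δy)² ≤ 9² = 81.
  Site A (5, 18): covers {N4, N7} → 110
  Site B (12, 15): covers {N3, N6, N7} → 399
  Site C (11, 12): covers {N3, N7} → 390
  Site D (4, 10): covers {N1, N5, N2} → 30
  Site E (12, 0): covers {N1} → 7
Maximum coverage at Site B: 399 repairs per month.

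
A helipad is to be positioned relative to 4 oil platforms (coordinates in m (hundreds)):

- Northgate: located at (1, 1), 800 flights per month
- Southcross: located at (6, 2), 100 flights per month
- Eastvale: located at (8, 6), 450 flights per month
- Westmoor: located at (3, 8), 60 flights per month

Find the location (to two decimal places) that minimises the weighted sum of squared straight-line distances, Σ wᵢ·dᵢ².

(3.67, 2.96)

The minimiser of Σwᵢ‖p−pᵢ‖² is the weighted centroid p* = (Σwᵢpᵢ)/(Σwᵢ).
Σwᵢ = 1410.
Σwᵢxᵢ = 800·1 + 100·6 + 450·8 + 60·3 = 5180.
Σwᵢyᵢ = 800·1 + 100·2 + 450·6 + 60·8 = 4180.
x* = 5180/1410 = 3.67, y* = 4180/1410 = 2.96.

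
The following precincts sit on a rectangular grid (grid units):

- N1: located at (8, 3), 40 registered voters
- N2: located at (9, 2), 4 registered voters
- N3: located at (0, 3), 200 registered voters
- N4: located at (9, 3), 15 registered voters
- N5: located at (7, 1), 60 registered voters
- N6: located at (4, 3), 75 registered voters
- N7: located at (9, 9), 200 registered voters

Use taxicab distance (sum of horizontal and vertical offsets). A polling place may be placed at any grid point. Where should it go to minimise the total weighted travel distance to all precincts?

Manhattan distance separates: Σwᵢ(|x−xᵢ|+|y−yᵢ|) = Σwᵢ|x−xᵢ| + Σwᵢ|y−yᵢ|, so x and y are optimised independently as 1-D weighted medians.
Total weight W = 594; half = 297.
x-coordinate, sorted with cumulative weight:
  x=0 (N3, w=200) cum 200
  x=4 (N6, w=75) cum 275
  x=7 (N5, w=60) cum 335  ← median
  x=8 (N1, w=40) cum 375
  x=9 (N2, w=4) cum 379
  x=9 (N4, w=15) cum 394
  x=9 (N7, w=200) cum 594
⇒ x* = 7
y-coordinate, sorted with cumulative weight:
  y=1 (N5, w=60) cum 60
  y=2 (N2, w=4) cum 64
  y=3 (N1, w=40) cum 104
  y=3 (N3, w=200) cum 304  ← median
  y=3 (N4, w=15) cum 319
  y=3 (N6, w=75) cum 394
  y=9 (N7, w=200) cum 594
⇒ y* = 3

(7, 3)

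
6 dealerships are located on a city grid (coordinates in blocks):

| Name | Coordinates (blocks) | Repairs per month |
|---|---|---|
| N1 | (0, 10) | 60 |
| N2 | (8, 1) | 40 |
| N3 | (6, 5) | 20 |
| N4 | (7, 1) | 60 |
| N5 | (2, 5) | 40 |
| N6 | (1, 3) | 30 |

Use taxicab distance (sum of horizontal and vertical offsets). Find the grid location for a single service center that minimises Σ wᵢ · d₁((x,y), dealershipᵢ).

Manhattan distance separates: Σwᵢ(|x−xᵢ|+|y−yᵢ|) = Σwᵢ|x−xᵢ| + Σwᵢ|y−yᵢ|, so x and y are optimised independently as 1-D weighted medians.
Total weight W = 250; half = 125.
x-coordinate, sorted with cumulative weight:
  x=0 (N1, w=60) cum 60
  x=1 (N6, w=30) cum 90
  x=2 (N5, w=40) cum 130  ← median
  x=6 (N3, w=20) cum 150
  x=7 (N4, w=60) cum 210
  x=8 (N2, w=40) cum 250
⇒ x* = 2
y-coordinate, sorted with cumulative weight:
  y=1 (N2, w=40) cum 40
  y=1 (N4, w=60) cum 100
  y=3 (N6, w=30) cum 130  ← median
  y=5 (N3, w=20) cum 150
  y=5 (N5, w=40) cum 190
  y=10 (N1, w=60) cum 250
⇒ y* = 3

(2, 3)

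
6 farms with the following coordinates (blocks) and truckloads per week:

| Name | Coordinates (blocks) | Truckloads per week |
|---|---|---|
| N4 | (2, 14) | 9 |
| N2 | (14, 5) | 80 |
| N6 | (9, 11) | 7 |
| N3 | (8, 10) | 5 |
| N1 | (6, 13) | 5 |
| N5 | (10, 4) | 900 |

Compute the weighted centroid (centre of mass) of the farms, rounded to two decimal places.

The minimiser of Σwᵢ‖p−pᵢ‖² is the weighted centroid p* = (Σwᵢpᵢ)/(Σwᵢ).
Σwᵢ = 1006.
Σwᵢxᵢ = 9·2 + 80·14 + 7·9 + 5·8 + 5·6 + 900·10 = 10271.
Σwᵢyᵢ = 9·14 + 80·5 + 7·11 + 5·10 + 5·13 + 900·4 = 4318.
x* = 10271/1006 = 10.21, y* = 4318/1006 = 4.29.

(10.21, 4.29)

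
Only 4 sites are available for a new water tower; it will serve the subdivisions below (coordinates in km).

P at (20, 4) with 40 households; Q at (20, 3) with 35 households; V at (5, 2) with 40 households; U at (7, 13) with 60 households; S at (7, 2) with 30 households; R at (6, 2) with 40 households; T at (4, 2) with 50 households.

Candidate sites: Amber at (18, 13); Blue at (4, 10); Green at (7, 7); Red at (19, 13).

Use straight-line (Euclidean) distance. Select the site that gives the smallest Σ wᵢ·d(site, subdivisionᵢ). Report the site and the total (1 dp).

Green, total 2230.6 km

Total weighted distance at each candidate:
  Amber (18, 13): total = 4075.0
  Blue (4, 10): total = 2858.0
  Green (7, 7): total = 2230.6
  Red (19, 13): total = 4245.7
Minimum is at Green with total 2230.6 km.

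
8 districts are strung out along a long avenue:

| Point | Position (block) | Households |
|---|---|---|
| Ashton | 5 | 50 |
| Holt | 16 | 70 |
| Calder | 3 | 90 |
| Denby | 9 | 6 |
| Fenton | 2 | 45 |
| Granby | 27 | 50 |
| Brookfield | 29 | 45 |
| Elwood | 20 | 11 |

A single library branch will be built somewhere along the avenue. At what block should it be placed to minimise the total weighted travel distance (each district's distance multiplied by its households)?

For a sum of weighted absolute distances on a line, the optimum is the weighted median (not the mean). Total weight W = 367; half-weight = 183.5.
Sort by position and accumulate weight:
  block 2 (Fenton, w=45) → cum 45
  block 3 (Calder, w=90) → cum 135
  block 5 (Ashton, w=50) → cum 185  ≥ 183.5 → median here
  block 9 (Denby, w=6) → cum 191
  block 16 (Holt, w=70) → cum 261
  block 20 (Elwood, w=11) → cum 272
  block 27 (Granby, w=50) → cum 322
  block 29 (Brookfield, w=45) → cum 367
Optimal location: block 5.

x = 5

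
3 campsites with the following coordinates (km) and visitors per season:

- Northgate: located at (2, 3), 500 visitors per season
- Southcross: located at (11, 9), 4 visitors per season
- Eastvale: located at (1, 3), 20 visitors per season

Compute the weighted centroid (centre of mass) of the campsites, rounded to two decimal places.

(2.03, 3.05)

The minimiser of Σwᵢ‖p−pᵢ‖² is the weighted centroid p* = (Σwᵢpᵢ)/(Σwᵢ).
Σwᵢ = 524.
Σwᵢxᵢ = 500·2 + 4·11 + 20·1 = 1064.
Σwᵢyᵢ = 500·3 + 4·9 + 20·3 = 1596.
x* = 1064/524 = 2.03, y* = 1596/524 = 3.05.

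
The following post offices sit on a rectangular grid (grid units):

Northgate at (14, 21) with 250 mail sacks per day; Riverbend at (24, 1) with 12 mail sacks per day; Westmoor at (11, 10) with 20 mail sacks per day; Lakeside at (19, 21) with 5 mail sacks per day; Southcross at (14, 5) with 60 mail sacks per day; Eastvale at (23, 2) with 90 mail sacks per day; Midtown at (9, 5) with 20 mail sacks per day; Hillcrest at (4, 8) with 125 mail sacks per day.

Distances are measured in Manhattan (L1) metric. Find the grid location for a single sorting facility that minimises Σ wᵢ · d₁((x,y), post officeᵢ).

Manhattan distance separates: Σwᵢ(|x−xᵢ|+|y−yᵢ|) = Σwᵢ|x−xᵢ| + Σwᵢ|y−yᵢ|, so x and y are optimised independently as 1-D weighted medians.
Total weight W = 582; half = 291.
x-coordinate, sorted with cumulative weight:
  x=4 (Hillcrest, w=125) cum 125
  x=9 (Midtown, w=20) cum 145
  x=11 (Westmoor, w=20) cum 165
  x=14 (Northgate, w=250) cum 415  ← median
  x=14 (Southcross, w=60) cum 475
  x=19 (Lakeside, w=5) cum 480
  x=23 (Eastvale, w=90) cum 570
  x=24 (Riverbend, w=12) cum 582
⇒ x* = 14
y-coordinate, sorted with cumulative weight:
  y=1 (Riverbend, w=12) cum 12
  y=2 (Eastvale, w=90) cum 102
  y=5 (Southcross, w=60) cum 162
  y=5 (Midtown, w=20) cum 182
  y=8 (Hillcrest, w=125) cum 307  ← median
  y=10 (Westmoor, w=20) cum 327
  y=21 (Northgate, w=250) cum 577
  y=21 (Lakeside, w=5) cum 582
⇒ y* = 8

(14, 8)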